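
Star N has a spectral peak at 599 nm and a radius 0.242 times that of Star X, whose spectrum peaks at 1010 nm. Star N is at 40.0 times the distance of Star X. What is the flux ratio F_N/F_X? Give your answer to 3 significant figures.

2.96×10^-4

Wien's law: T_N/T_X = λ_X/λ_N = 1010/599 = 1.686.
L_N/L_X = (R_N/R_X)²(T_N/T_X)⁴ = (0.242)²(1.686)⁴ = 0.4734.
F_N/F_X = (L_N/L_X)/(d_N/d_X)² = 0.4734/(40.0)² = 2.959×10^-4.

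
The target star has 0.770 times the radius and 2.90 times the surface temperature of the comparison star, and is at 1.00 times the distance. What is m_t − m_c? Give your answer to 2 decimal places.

-4.06

L_t/L_c = (0.770)²(2.90)⁴ = 41.93.
F_t/F_c = (L_t/L_c)/(d_t/d_c)² = 41.93/1.000 = 41.93.
m_t − m_c = −2.5 log₁₀(41.93) = -4.06.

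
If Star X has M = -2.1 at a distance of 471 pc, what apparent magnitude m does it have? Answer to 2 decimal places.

6.27

m = M + 5 log₁₀(d/10 pc) = -2.1 + 5 log₁₀(471/10)
  = -2.1 + 5 × 1.673 = -2.1 + 8.37 = 6.27.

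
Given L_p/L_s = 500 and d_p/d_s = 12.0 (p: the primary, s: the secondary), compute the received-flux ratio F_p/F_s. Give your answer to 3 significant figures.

F = L/(4πd²), so F_p/F_s = (L_p/L_s) / (d_p/d_s)²
= 500 / (12.0)² = 500 / 144.0 = 3.472.

3.47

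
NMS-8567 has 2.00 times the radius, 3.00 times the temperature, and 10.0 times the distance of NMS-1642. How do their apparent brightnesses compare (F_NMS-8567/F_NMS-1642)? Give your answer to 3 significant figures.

L_NMS-8567/L_NMS-1642 = (R_NMS-8567/R_NMS-1642)²(T_NMS-8567/T_NMS-1642)⁴ = (2.00)² × (3.00)⁴ = 324.0.
F_NMS-8567/F_NMS-1642 = (L_NMS-8567/L_NMS-1642)/(d_NMS-8567/d_NMS-1642)² = 324.0 / (10.0)² = 3.240.

3.24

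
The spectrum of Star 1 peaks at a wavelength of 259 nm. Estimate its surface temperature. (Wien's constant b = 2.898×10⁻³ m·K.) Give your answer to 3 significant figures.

1.12×10^4 K

T = b/λ_max = 2.898×10⁻³ / (259×10⁻⁹) = 1.119×10^4 K.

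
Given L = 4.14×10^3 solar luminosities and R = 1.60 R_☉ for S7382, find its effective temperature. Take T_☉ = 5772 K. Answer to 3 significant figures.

T/T_☉ = (L/L_☉)^(1/4) / (R/R_☉)^(1/2)
T = 5772 × (4.14×10^3)^(1/4) / √(1.60) = 5772 × 8.021 / 1.265 = 3.660×10^4 K.

3.66×10^4 K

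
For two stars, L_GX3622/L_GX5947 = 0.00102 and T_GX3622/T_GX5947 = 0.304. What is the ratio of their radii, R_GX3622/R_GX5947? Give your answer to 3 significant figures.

0.346

L ∝ R²T⁴ gives R ∝ √L / T², so
R_GX3622/R_GX5947 = √(0.00102) / (0.304)² = 0.03194 / 0.09242 = 0.3456.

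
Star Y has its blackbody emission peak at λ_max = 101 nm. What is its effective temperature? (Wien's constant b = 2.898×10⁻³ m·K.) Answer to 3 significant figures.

2.87×10^4 K

T = b/λ_max = 2.898×10⁻³ / (101×10⁻⁹) = 2.869×10^4 K.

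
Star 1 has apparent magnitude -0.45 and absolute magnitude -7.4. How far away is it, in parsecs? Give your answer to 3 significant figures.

m − M = 5 log₁₀(d/10 pc)
-0.45 − (-7.4) = 6.95 = 5 log₁₀(d/10)
d = 10 × 10^(6.95/5) = 10 × 10^1.390 = 245.5 pc.

245 pc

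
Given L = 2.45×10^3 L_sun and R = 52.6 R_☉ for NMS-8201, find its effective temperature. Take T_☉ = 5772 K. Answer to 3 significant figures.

T/T_☉ = (L/L_☉)^(1/4) / (R/R_☉)^(1/2)
T = 5772 × (2.45×10^3)^(1/4) / √(52.6) = 5772 × 7.035 / 7.253 = 5599 K.

5.60×10^3 K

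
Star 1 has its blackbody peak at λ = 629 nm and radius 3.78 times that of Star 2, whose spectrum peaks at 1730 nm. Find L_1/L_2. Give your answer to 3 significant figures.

Wien's law gives T ∝ 1/λ_max, so T_1/T_2 = λ_2/λ_1 = 1730/629 = 2.750.
Then L ∝ R²T⁴ gives L_1/L_2 = (3.78)² × (2.750)⁴ = 14.29 × 57.22 = 817.6.

818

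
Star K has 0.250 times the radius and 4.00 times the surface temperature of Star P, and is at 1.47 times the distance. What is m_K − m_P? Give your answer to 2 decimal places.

L_K/L_P = (0.250)²(4.00)⁴ = 16.00.
F_K/F_P = (L_K/L_P)/(d_K/d_P)² = 16.00/2.161 = 7.404.
m_K − m_P = −2.5 log₁₀(7.404) = -2.17.

-2.17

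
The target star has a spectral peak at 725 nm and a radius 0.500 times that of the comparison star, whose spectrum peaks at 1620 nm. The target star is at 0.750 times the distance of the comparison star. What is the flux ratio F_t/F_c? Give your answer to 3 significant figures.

Wien's law: T_t/T_c = λ_c/λ_t = 1620/725 = 2.234.
L_t/L_c = (R_t/R_c)²(T_t/T_c)⁴ = (0.500)²(2.234)⁴ = 6.232.
F_t/F_c = (L_t/L_c)/(d_t/d_c)² = 6.232/(0.750)² = 11.08.

11.1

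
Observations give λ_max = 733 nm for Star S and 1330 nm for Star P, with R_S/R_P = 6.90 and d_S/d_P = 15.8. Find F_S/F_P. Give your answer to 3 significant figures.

Wien's law: T_S/T_P = λ_P/λ_S = 1330/733 = 1.814.
L_S/L_P = (R_S/R_P)²(T_S/T_P)⁴ = (6.90)²(1.814)⁴ = 516.0.
F_S/F_P = (L_S/L_P)/(d_S/d_P)² = 516.0/(15.8)² = 2.067.

2.07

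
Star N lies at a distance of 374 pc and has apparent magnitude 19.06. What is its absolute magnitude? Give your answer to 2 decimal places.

M = m − 5 log₁₀(d/10 pc) = 19.06 − 5 log₁₀(374/10)
  = 19.06 − 5 × 1.573 = 19.06 − 7.86 = 11.20.

11.20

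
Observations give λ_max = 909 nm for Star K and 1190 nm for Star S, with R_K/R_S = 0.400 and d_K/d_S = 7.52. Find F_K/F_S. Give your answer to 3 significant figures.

0.00831

Wien's law: T_K/T_S = λ_S/λ_K = 1190/909 = 1.309.
L_K/L_S = (R_K/R_S)²(T_K/T_S)⁴ = (0.400)²(1.309)⁴ = 0.4700.
F_K/F_S = (L_K/L_S)/(d_K/d_S)² = 0.4700/(7.52)² = 0.008310.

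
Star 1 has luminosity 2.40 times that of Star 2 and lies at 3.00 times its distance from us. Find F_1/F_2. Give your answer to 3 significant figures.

F = L/(4πd²), so F_1/F_2 = (L_1/L_2) / (d_1/d_2)²
= 2.40 / (3.00)² = 2.40 / 9.000 = 0.2667.

0.267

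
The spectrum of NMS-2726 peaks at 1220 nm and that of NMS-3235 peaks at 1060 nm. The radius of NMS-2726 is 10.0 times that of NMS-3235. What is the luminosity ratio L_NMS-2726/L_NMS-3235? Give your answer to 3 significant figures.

57.0

Wien's law gives T ∝ 1/λ_max, so T_NMS-2726/T_NMS-3235 = λ_NMS-3235/λ_NMS-2726 = 1060/1220 = 0.8689.
Then L ∝ R²T⁴ gives L_NMS-2726/L_NMS-3235 = (10.0)² × (0.8689)⁴ = 100.0 × 0.5699 = 56.99.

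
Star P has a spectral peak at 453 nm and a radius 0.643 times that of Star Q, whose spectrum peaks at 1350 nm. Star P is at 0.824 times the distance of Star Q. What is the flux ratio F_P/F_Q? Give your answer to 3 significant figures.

48.0

Wien's law: T_P/T_Q = λ_Q/λ_P = 1350/453 = 2.980.
L_P/L_Q = (R_P/R_Q)²(T_P/T_Q)⁴ = (0.643)²(2.980)⁴ = 32.61.
F_P/F_Q = (L_P/L_Q)/(d_P/d_Q)² = 32.61/(0.824)² = 48.03.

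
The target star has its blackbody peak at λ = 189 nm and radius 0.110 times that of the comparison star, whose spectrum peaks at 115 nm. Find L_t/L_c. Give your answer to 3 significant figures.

Wien's law gives T ∝ 1/λ_max, so T_t/T_c = λ_c/λ_t = 115/189 = 0.6085.
Then L ∝ R²T⁴ gives L_t/L_c = (0.110)² × (0.6085)⁴ = 0.01210 × 0.1371 = 0.001659.

0.00166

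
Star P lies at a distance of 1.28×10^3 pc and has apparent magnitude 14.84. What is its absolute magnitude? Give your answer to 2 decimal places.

4.30

M = m − 5 log₁₀(d/10 pc) = 14.84 − 5 log₁₀(1.28×10^3/10)
  = 14.84 − 5 × 2.107 = 14.84 − 10.54 = 4.30.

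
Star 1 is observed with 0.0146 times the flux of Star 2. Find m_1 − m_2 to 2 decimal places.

m_1 − m_2 = −2.5 log₁₀(F_1/F_2) = −2.5 log₁₀(0.0146) = −2.5 × (-1.836) = 4.589.

4.59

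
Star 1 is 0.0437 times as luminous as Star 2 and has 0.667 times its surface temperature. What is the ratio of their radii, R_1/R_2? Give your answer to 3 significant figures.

L ∝ R²T⁴ gives R ∝ √L / T², so
R_1/R_2 = √(0.0437) / (0.667)² = 0.2090 / 0.4449 = 0.4699.

0.470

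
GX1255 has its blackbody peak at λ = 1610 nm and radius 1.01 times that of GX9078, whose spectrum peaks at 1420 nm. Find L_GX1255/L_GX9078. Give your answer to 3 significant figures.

0.617

Wien's law gives T ∝ 1/λ_max, so T_GX1255/T_GX9078 = λ_GX9078/λ_GX1255 = 1420/1610 = 0.8820.
Then L ∝ R²T⁴ gives L_GX1255/L_GX9078 = (1.01)² × (0.8820)⁴ = 1.020 × 0.6051 = 0.6173.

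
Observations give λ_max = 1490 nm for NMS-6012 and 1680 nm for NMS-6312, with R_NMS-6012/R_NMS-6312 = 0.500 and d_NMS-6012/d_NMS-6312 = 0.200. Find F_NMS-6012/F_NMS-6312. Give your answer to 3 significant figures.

10.1

Wien's law: T_NMS-6012/T_NMS-6312 = λ_NMS-6312/λ_NMS-6012 = 1680/1490 = 1.128.
L_NMS-6012/L_NMS-6312 = (R_NMS-6012/R_NMS-6312)²(T_NMS-6012/T_NMS-6312)⁴ = (0.500)²(1.128)⁴ = 0.4040.
F_NMS-6012/F_NMS-6312 = (L_NMS-6012/L_NMS-6312)/(d_NMS-6012/d_NMS-6312)² = 0.4040/(0.200)² = 10.10.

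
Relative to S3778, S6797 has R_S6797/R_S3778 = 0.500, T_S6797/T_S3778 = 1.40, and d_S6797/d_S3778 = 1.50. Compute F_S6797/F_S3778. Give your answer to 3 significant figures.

0.427

L_S6797/L_S3778 = (R_S6797/R_S3778)²(T_S6797/T_S3778)⁴ = (0.500)² × (1.40)⁴ = 0.9604.
F_S6797/F_S3778 = (L_S6797/L_S3778)/(d_S6797/d_S3778)² = 0.9604 / (1.50)² = 0.4268.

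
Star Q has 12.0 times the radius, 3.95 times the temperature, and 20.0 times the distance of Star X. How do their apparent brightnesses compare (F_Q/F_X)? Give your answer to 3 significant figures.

87.6

L_Q/L_X = (R_Q/R_X)²(T_Q/T_X)⁴ = (12.0)² × (3.95)⁴ = 3.506×10^4.
F_Q/F_X = (L_Q/L_X)/(d_Q/d_X)² = 3.506×10^4 / (20.0)² = 87.64.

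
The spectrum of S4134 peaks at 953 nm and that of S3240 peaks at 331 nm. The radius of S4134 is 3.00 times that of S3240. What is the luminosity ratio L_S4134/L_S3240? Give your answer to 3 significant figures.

Wien's law gives T ∝ 1/λ_max, so T_S4134/T_S3240 = λ_S3240/λ_S4134 = 331/953 = 0.3473.
Then L ∝ R²T⁴ gives L_S4134/L_S3240 = (3.00)² × (0.3473)⁴ = 9.000 × 0.01455 = 0.1310.

0.131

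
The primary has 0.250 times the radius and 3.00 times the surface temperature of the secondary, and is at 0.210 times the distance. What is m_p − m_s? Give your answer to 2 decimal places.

-5.15

L_p/L_s = (0.250)²(3.00)⁴ = 5.062.
F_p/F_s = (L_p/L_s)/(d_p/d_s)² = 5.062/0.04410 = 114.8.
m_p − m_s = −2.5 log₁₀(114.8) = -5.15.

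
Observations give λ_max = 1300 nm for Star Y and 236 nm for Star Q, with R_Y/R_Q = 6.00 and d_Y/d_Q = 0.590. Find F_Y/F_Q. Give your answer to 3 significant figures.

0.112

Wien's law: T_Y/T_Q = λ_Q/λ_Y = 236/1300 = 0.1815.
L_Y/L_Q = (R_Y/R_Q)²(T_Y/T_Q)⁴ = (6.00)²(0.1815)⁴ = 0.03910.
F_Y/F_Q = (L_Y/L_Q)/(d_Y/d_Q)² = 0.03910/(0.590)² = 0.1123.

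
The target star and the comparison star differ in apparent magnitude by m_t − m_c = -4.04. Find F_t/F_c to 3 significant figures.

41.3

F_t/F_c = 10^(−(m_t − m_c)/2.5) = 10^(4.04/2.5) = 10^1.616 = 41.30.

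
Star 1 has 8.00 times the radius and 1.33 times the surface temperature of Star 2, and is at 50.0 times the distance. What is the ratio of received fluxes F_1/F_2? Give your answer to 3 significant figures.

0.0801

L_1/L_2 = (R_1/R_2)²(T_1/T_2)⁴ = (8.00)² × (1.33)⁴ = 200.3.
F_1/F_2 = (L_1/L_2)/(d_1/d_2)² = 200.3 / (50.0)² = 0.08010.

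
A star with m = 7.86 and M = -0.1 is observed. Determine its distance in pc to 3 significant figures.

391 pc

m − M = 5 log₁₀(d/10 pc)
7.86 − (-0.1) = 7.96 = 5 log₁₀(d/10)
d = 10 × 10^(7.96/5) = 10 × 10^1.592 = 390.8 pc.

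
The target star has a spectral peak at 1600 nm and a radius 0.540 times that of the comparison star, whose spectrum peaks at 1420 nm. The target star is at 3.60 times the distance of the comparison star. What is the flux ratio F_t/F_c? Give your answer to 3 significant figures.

Wien's law: T_t/T_c = λ_c/λ_t = 1420/1600 = 0.8875.
L_t/L_c = (R_t/R_c)²(T_t/T_c)⁴ = (0.540)²(0.8875)⁴ = 0.1809.
F_t/F_c = (L_t/L_c)/(d_t/d_c)² = 0.1809/(3.60)² = 0.01396.

0.0140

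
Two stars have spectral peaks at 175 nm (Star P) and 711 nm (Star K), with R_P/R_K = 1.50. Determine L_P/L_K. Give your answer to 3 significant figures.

Wien's law gives T ∝ 1/λ_max, so T_P/T_K = λ_K/λ_P = 711/175 = 4.063.
Then L ∝ R²T⁴ gives L_P/L_K = (1.50)² × (4.063)⁴ = 2.250 × 272.5 = 613.1.

613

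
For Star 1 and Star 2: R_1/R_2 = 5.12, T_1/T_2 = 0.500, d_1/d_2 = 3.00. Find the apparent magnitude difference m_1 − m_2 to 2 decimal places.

L_1/L_2 = (5.12)²(0.500)⁴ = 1.638.
F_1/F_2 = (L_1/L_2)/(d_1/d_2)² = 1.638/9.000 = 0.1820.
m_1 − m_2 = −2.5 log₁₀(0.1820) = 1.85.

1.85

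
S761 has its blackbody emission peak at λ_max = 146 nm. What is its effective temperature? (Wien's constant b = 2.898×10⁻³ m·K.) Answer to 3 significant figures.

1.98×10^4 K

T = b/λ_max = 2.898×10⁻³ / (146×10⁻⁹) = 1.985×10^4 K.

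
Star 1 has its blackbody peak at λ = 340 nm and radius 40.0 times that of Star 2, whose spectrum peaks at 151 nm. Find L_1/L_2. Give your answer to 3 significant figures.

62.2

Wien's law gives T ∝ 1/λ_max, so T_1/T_2 = λ_2/λ_1 = 151/340 = 0.4441.
Then L ∝ R²T⁴ gives L_1/L_2 = (40.0)² × (0.4441)⁴ = 1600 × 0.03890 = 62.25.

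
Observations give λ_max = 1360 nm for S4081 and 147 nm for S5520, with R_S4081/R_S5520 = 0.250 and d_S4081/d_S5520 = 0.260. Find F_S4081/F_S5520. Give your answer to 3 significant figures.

Wien's law: T_S4081/T_S5520 = λ_S5520/λ_S4081 = 147/1360 = 0.1081.
L_S4081/L_S5520 = (R_S4081/R_S5520)²(T_S4081/T_S5520)⁴ = (0.250)²(0.1081)⁴ = 8.531×10^-6.
F_S4081/F_S5520 = (L_S4081/L_S5520)/(d_S4081/d_S5520)² = 8.531×10^-6/(0.260)² = 1.262×10^-4.

1.26×10^-4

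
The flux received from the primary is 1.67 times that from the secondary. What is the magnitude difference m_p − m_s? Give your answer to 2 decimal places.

m_p − m_s = −2.5 log₁₀(F_p/F_s) = −2.5 log₁₀(1.67) = −2.5 × (0.223) = -0.557.

-0.56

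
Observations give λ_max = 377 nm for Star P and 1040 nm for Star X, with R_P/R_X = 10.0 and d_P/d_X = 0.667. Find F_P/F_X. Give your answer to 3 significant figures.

1.30×10^4

Wien's law: T_P/T_X = λ_X/λ_P = 1040/377 = 2.759.
L_P/L_X = (R_P/R_X)²(T_P/T_X)⁴ = (10.0)²(2.759)⁴ = 5791.
F_P/F_X = (L_P/L_X)/(d_P/d_X)² = 5791/(0.667)² = 1.302×10^4.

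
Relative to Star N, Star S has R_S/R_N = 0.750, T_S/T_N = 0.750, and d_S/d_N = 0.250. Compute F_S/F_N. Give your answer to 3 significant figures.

2.85

L_S/L_N = (R_S/R_N)²(T_S/T_N)⁴ = (0.750)² × (0.750)⁴ = 0.1780.
F_S/F_N = (L_S/L_N)/(d_S/d_N)² = 0.1780 / (0.250)² = 2.848.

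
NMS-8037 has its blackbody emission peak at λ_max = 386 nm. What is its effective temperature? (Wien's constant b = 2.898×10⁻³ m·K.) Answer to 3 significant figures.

T = b/λ_max = 2.898×10⁻³ / (386×10⁻⁹) = 7508 K.

7.51×10^3 K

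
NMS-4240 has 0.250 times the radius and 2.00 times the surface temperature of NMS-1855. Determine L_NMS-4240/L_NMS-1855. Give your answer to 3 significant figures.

From the Stefan–Boltzmann law, L ∝ R²T⁴, so
L_NMS-4240/L_NMS-1855 = (R_NMS-4240/R_NMS-1855)² (T_NMS-4240/T_NMS-1855)⁴ = (0.250)² × (2.00)⁴ = 0.06250 × 16.00 = 1.000.

1.00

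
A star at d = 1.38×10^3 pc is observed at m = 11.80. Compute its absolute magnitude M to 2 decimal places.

1.10

M = m − 5 log₁₀(d/10 pc) = 11.80 − 5 log₁₀(1.38×10^3/10)
  = 11.80 − 5 × 2.140 = 11.80 − 10.70 = 1.10.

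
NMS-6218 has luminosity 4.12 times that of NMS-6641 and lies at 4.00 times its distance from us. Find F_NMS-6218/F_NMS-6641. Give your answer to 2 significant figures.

F = L/(4πd²), so F_NMS-6218/F_NMS-6641 = (L_NMS-6218/L_NMS-6641) / (d_NMS-6218/d_NMS-6641)²
= 4.12 / (4.00)² = 4.12 / 16.00 = 0.2575.

0.26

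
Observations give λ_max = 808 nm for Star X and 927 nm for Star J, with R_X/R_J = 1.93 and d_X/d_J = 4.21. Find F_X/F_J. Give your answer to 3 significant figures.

0.364

Wien's law: T_X/T_J = λ_J/λ_X = 927/808 = 1.147.
L_X/L_J = (R_X/R_J)²(T_X/T_J)⁴ = (1.93)²(1.147)⁴ = 6.453.
F_X/F_J = (L_X/L_J)/(d_X/d_J)² = 6.453/(4.21)² = 0.3641.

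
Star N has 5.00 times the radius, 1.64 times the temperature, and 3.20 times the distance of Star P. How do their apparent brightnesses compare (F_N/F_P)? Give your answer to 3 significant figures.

L_N/L_P = (R_N/R_P)²(T_N/T_P)⁴ = (5.00)² × (1.64)⁴ = 180.8.
F_N/F_P = (L_N/L_P)/(d_N/d_P)² = 180.8 / (3.20)² = 17.66.

17.7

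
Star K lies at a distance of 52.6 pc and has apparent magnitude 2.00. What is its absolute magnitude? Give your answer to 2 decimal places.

M = m − 5 log₁₀(d/10 pc) = 2.00 − 5 log₁₀(52.6/10)
  = 2.00 − 5 × 0.721 = 2.00 − 3.60 = -1.60.

-1.60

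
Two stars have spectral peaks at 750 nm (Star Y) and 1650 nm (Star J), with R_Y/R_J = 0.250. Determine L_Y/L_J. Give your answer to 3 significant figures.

1.46

Wien's law gives T ∝ 1/λ_max, so T_Y/T_J = λ_J/λ_Y = 1650/750 = 2.200.
Then L ∝ R²T⁴ gives L_Y/L_J = (0.250)² × (2.200)⁴ = 0.06250 × 23.43 = 1.464.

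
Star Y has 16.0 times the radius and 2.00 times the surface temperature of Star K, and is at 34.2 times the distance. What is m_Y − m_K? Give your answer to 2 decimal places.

-1.36

L_Y/L_K = (16.0)²(2.00)⁴ = 4096.
F_Y/F_K = (L_Y/L_K)/(d_Y/d_K)² = 4096/1170 = 3.502.
m_Y − m_K = −2.5 log₁₀(3.502) = -1.36.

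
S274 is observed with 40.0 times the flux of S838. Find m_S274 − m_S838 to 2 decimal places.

-4.01

m_S274 − m_S838 = −2.5 log₁₀(F_S274/F_S838) = −2.5 log₁₀(40.0) = −2.5 × (1.602) = -4.005.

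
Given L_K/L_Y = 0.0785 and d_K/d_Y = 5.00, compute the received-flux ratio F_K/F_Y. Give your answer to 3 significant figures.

F = L/(4πd²), so F_K/F_Y = (L_K/L_Y) / (d_K/d_Y)²
= 0.0785 / (5.00)² = 0.0785 / 25.00 = 0.003140.

0.00314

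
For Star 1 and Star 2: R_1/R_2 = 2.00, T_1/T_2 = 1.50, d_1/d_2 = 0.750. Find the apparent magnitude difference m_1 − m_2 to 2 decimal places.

-3.89

L_1/L_2 = (2.00)²(1.50)⁴ = 20.25.
F_1/F_2 = (L_1/L_2)/(d_1/d_2)² = 20.25/0.5625 = 36.00.
m_1 − m_2 = −2.5 log₁₀(36.00) = -3.89.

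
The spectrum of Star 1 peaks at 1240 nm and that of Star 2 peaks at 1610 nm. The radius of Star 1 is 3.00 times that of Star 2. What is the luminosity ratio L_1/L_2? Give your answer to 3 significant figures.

Wien's law gives T ∝ 1/λ_max, so T_1/T_2 = λ_2/λ_1 = 1610/1240 = 1.298.
Then L ∝ R²T⁴ gives L_1/L_2 = (3.00)² × (1.298)⁴ = 9.000 × 2.842 = 25.58.

25.6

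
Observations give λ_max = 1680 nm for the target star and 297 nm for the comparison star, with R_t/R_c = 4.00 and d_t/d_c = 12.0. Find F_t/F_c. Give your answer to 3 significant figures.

1.09×10^-4

Wien's law: T_t/T_c = λ_c/λ_t = 297/1680 = 0.1768.
L_t/L_c = (R_t/R_c)²(T_t/T_c)⁴ = (4.00)²(0.1768)⁴ = 0.01563.
F_t/F_c = (L_t/L_c)/(d_t/d_c)² = 0.01563/(12.0)² = 1.085×10^-4.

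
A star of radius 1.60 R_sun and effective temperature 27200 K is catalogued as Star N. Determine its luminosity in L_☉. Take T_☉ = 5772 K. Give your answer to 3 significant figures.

1.26×10^3 L_☉

L/L_☉ = (R/R_☉)² (T/T_☉)⁴ = (1.60)² × (27200/5772)⁴
       = 2.560 × (4.712)⁴ = 2.560 × 493.1 = 1262.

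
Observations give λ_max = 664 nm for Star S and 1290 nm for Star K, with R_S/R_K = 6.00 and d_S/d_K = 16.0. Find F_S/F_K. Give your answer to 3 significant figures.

2.00

Wien's law: T_S/T_K = λ_K/λ_S = 1290/664 = 1.943.
L_S/L_K = (R_S/R_K)²(T_S/T_K)⁴ = (6.00)²(1.943)⁴ = 512.8.
F_S/F_K = (L_S/L_K)/(d_S/d_K)² = 512.8/(16.0)² = 2.003.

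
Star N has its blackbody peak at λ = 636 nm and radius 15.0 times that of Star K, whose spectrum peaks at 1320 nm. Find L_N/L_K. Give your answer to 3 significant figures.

Wien's law gives T ∝ 1/λ_max, so T_N/T_K = λ_K/λ_N = 1320/636 = 2.075.
Then L ∝ R²T⁴ gives L_N/L_K = (15.0)² × (2.075)⁴ = 225.0 × 18.56 = 4175.

4.17×10^3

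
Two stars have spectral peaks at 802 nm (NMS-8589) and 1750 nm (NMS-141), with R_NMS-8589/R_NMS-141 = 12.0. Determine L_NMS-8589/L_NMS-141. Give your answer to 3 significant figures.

Wien's law gives T ∝ 1/λ_max, so T_NMS-8589/T_NMS-141 = λ_NMS-141/λ_NMS-8589 = 1750/802 = 2.182.
Then L ∝ R²T⁴ gives L_NMS-8589/L_NMS-141 = (12.0)² × (2.182)⁴ = 144.0 × 22.67 = 3265.

3.26×10^3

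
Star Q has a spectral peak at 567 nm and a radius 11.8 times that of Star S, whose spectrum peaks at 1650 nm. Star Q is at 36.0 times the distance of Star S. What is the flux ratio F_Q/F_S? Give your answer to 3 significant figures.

Wien's law: T_Q/T_S = λ_S/λ_Q = 1650/567 = 2.910.
L_Q/L_S = (R_Q/R_S)²(T_Q/T_S)⁴ = (11.8)²(2.910)⁴ = 9985.
F_Q/F_S = (L_Q/L_S)/(d_Q/d_S)² = 9985/(36.0)² = 7.705.

7.70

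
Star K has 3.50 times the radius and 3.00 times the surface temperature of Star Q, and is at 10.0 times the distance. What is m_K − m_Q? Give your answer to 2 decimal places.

L_K/L_Q = (3.50)²(3.00)⁴ = 992.2.
F_K/F_Q = (L_K/L_Q)/(d_K/d_Q)² = 992.2/100.0 = 9.922.
m_K − m_Q = −2.5 log₁₀(9.922) = -2.49.

-2.49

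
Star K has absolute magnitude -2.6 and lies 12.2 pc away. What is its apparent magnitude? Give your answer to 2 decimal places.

m = M + 5 log₁₀(d/10 pc) = -2.6 + 5 log₁₀(12.2/10)
  = -2.6 + 5 × 0.086 = -2.6 + 0.43 = -2.17.

-2.17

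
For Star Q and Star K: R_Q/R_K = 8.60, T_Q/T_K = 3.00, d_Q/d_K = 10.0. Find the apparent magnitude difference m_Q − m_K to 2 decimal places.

L_Q/L_K = (8.60)²(3.00)⁴ = 5991.
F_Q/F_K = (L_Q/L_K)/(d_Q/d_K)² = 5991/100.0 = 59.91.
m_Q − m_K = −2.5 log₁₀(59.91) = -4.44.

-4.44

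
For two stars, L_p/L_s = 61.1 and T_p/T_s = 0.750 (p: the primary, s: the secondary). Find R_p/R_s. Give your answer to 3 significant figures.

L ∝ R²T⁴ gives R ∝ √L / T², so
R_p/R_s = √(61.1) / (0.750)² = 7.817 / 0.5625 = 13.90.

13.9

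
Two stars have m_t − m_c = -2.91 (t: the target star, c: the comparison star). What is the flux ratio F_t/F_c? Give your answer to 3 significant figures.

14.6

F_t/F_c = 10^(−(m_t − m_c)/2.5) = 10^(2.91/2.5) = 10^1.164 = 14.59.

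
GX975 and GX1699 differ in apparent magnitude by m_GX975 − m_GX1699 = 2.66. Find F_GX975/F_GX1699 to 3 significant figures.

0.0863

F_GX975/F_GX1699 = 10^(−(m_GX975 − m_GX1699)/2.5) = 10^(-2.66/2.5) = 10^-1.064 = 0.08630.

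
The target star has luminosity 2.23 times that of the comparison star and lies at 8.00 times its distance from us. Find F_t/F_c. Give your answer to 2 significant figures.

0.035

F = L/(4πd²), so F_t/F_c = (L_t/L_c) / (d_t/d_c)²
= 2.23 / (8.00)² = 2.23 / 64.00 = 0.03484.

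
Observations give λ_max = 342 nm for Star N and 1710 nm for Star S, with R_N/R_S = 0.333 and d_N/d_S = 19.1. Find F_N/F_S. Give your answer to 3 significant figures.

0.190

Wien's law: T_N/T_S = λ_S/λ_N = 1710/342 = 5.000.
L_N/L_S = (R_N/R_S)²(T_N/T_S)⁴ = (0.333)²(5.000)⁴ = 69.31.
F_N/F_S = (L_N/L_S)/(d_N/d_S)² = 69.31/(19.1)² = 0.1900.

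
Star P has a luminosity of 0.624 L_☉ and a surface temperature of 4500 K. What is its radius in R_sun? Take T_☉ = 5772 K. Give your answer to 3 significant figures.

R/R_☉ = √(L/L_☉) / (T/T_☉)² = √(0.624) / (0.7796)²
       = 0.7899 / 0.6078 = 1.300.

1.30 R_sun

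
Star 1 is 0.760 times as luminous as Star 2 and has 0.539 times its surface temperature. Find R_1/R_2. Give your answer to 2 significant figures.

3.0

L ∝ R²T⁴ gives R ∝ √L / T², so
R_1/R_2 = √(0.760) / (0.539)² = 0.8718 / 0.2905 = 3.001.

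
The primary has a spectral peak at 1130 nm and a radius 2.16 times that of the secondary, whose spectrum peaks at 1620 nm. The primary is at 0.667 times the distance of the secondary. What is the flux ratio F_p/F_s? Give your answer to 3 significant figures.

44.3

Wien's law: T_p/T_s = λ_s/λ_p = 1620/1130 = 1.434.
L_p/L_s = (R_p/R_s)²(T_p/T_s)⁴ = (2.16)²(1.434)⁴ = 19.71.
F_p/F_s = (L_p/L_s)/(d_p/d_s)² = 19.71/(0.667)² = 44.30.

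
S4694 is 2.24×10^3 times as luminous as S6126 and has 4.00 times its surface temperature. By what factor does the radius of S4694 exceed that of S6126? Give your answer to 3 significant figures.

L ∝ R²T⁴ gives R ∝ √L / T², so
R_S4694/R_S6126 = √(2.24×10^3) / (4.00)² = 47.33 / 16.00 = 2.958.

2.96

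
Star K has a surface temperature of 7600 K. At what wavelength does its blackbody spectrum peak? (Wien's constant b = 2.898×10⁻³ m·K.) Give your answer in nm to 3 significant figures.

381 nm

λ_max = b/T = 2.898×10⁻³ / 7600 = 3.81×10^-7 m = 381.3 nm.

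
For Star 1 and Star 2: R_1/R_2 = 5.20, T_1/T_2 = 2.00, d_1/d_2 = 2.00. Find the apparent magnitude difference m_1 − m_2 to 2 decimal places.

-5.09

L_1/L_2 = (5.20)²(2.00)⁴ = 432.6.
F_1/F_2 = (L_1/L_2)/(d_1/d_2)² = 432.6/4.000 = 108.2.
m_1 − m_2 = −2.5 log₁₀(108.2) = -5.09.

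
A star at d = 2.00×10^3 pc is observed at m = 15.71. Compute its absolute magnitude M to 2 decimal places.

M = m − 5 log₁₀(d/10 pc) = 15.71 − 5 log₁₀(2.00×10^3/10)
  = 15.71 − 5 × 2.301 = 15.71 − 11.51 = 4.20.

4.20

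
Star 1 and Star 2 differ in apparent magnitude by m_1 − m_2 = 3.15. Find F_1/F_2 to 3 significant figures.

0.0550

F_1/F_2 = 10^(−(m_1 − m_2)/2.5) = 10^(-3.15/2.5) = 10^-1.260 = 0.05495.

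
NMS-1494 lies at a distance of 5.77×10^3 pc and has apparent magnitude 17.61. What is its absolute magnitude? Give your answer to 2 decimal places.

M = m − 5 log₁₀(d/10 pc) = 17.61 − 5 log₁₀(5.77×10^3/10)
  = 17.61 − 5 × 2.761 = 17.61 − 13.81 = 3.80.

3.80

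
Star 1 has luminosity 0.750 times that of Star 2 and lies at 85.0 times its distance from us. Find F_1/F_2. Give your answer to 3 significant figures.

1.04×10^-4

F = L/(4πd²), so F_1/F_2 = (L_1/L_2) / (d_1/d_2)²
= 0.750 / (85.0)² = 0.750 / 7225 = 1.038×10^-4.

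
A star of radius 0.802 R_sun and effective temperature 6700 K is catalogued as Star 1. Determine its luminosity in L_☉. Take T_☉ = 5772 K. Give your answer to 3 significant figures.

L/L_☉ = (R/R_☉)² (T/T_☉)⁴ = (0.802)² × (6700/5772)⁴
       = 0.6432 × (1.161)⁴ = 0.6432 × 1.815 = 1.168.

1.17 L_☉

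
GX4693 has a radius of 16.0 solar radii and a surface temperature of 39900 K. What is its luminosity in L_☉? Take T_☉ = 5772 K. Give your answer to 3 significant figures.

L/L_☉ = (R/R_☉)² (T/T_☉)⁴ = (16.0)² × (39900/5772)⁴
       = 256.0 × (6.913)⁴ = 256.0 × 2283 = 5.846×10^5.

5.85×10^5 L_☉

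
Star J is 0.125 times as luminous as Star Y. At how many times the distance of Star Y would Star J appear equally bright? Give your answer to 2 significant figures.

Equal flux requires L_J/d_J² = L_Y/d_Y², so d_J/d_Y = √(L_J/L_Y)
= √(0.125) = 0.3536.

0.35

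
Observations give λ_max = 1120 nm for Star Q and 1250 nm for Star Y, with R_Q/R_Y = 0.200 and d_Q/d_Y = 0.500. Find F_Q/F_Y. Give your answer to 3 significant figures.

0.248

Wien's law: T_Q/T_Y = λ_Y/λ_Q = 1250/1120 = 1.116.
L_Q/L_Y = (R_Q/R_Y)²(T_Q/T_Y)⁴ = (0.200)²(1.116)⁴ = 0.06206.
F_Q/F_Y = (L_Q/L_Y)/(d_Q/d_Y)² = 0.06206/(0.500)² = 0.2482.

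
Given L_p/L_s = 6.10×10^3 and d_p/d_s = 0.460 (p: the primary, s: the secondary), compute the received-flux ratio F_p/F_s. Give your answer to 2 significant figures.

2.9×10^4

F = L/(4πd²), so F_p/F_s = (L_p/L_s) / (d_p/d_s)²
= 6.10×10^3 / (0.460)² = 6.10×10^3 / 0.2116 = 2.883×10^4.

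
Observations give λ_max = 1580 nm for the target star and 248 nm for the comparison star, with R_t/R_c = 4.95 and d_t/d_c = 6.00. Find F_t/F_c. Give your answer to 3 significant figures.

Wien's law: T_t/T_c = λ_c/λ_t = 248/1580 = 0.1570.
L_t/L_c = (R_t/R_c)²(T_t/T_c)⁴ = (4.95)²(0.1570)⁴ = 0.01487.
F_t/F_c = (L_t/L_c)/(d_t/d_c)² = 0.01487/(6.00)² = 4.131×10^-4.

4.13×10^-4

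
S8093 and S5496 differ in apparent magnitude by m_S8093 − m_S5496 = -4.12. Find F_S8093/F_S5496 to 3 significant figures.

F_S8093/F_S5496 = 10^(−(m_S8093 − m_S5496)/2.5) = 10^(4.12/2.5) = 10^1.648 = 44.46.

44.5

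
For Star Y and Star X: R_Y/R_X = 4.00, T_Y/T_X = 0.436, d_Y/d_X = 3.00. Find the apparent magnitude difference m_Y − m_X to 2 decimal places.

2.98

L_Y/L_X = (4.00)²(0.436)⁴ = 0.5782.
F_Y/F_X = (L_Y/L_X)/(d_Y/d_X)² = 0.5782/9.000 = 0.06424.
m_Y − m_X = −2.5 log₁₀(0.06424) = 2.98.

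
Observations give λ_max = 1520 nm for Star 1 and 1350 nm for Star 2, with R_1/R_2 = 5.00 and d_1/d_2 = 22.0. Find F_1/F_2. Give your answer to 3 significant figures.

0.0321

Wien's law: T_1/T_2 = λ_2/λ_1 = 1350/1520 = 0.8882.
L_1/L_2 = (R_1/R_2)²(T_1/T_2)⁴ = (5.00)²(0.8882)⁴ = 15.56.
F_1/F_2 = (L_1/L_2)/(d_1/d_2)² = 15.56/(22.0)² = 0.03214.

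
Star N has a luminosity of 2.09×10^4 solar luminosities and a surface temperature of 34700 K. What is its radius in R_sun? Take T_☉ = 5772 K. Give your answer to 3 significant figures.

R/R_☉ = √(L/L_☉) / (T/T_☉)² = √(2.09×10^4) / (6.012)²
       = 144.6 / 36.14 = 4.000.

4.00 R_sun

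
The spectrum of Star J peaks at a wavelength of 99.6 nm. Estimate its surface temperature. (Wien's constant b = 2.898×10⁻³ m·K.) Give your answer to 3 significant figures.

T = b/λ_max = 2.898×10⁻³ / (99.6×10⁻⁹) = 2.910×10^4 K.

2.91×10^4 K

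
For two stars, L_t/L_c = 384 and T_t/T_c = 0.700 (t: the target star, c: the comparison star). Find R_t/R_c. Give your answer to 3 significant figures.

40.0

L ∝ R²T⁴ gives R ∝ √L / T², so
R_t/R_c = √(384) / (0.700)² = 19.60 / 0.4900 = 39.99.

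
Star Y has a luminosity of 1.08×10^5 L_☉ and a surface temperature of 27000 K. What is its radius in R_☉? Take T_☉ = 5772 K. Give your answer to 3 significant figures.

R/R_☉ = √(L/L_☉) / (T/T_☉)² = √(1.08×10^5) / (4.678)²
       = 328.6 / 21.88 = 15.02.

15.0 R_☉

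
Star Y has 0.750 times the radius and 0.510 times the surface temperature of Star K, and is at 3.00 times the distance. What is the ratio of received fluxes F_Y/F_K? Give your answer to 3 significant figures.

0.00423

L_Y/L_K = (R_Y/R_K)²(T_Y/T_K)⁴ = (0.750)² × (0.510)⁴ = 0.03805.
F_Y/F_K = (L_Y/L_K)/(d_Y/d_K)² = 0.03805 / (3.00)² = 0.004228.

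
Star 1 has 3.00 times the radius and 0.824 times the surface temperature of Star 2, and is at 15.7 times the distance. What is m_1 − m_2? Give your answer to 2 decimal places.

L_1/L_2 = (3.00)²(0.824)⁴ = 4.149.
F_1/F_2 = (L_1/L_2)/(d_1/d_2)² = 4.149/246.5 = 0.01683.
m_1 − m_2 = −2.5 log₁₀(0.01683) = 4.43.

4.43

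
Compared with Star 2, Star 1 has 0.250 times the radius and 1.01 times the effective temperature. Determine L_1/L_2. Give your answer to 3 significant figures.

0.0650

From the Stefan–Boltzmann law, L ∝ R²T⁴, so
L_1/L_2 = (R_1/R_2)² (T_1/T_2)⁴ = (0.250)² × (1.01)⁴ = 0.06250 × 1.041 = 0.06504.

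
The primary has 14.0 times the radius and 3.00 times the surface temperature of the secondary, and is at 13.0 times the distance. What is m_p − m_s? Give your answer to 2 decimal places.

L_p/L_s = (14.0)²(3.00)⁴ = 1.588×10^4.
F_p/F_s = (L_p/L_s)/(d_p/d_s)² = 1.588×10^4/169.0 = 93.94.
m_p − m_s = −2.5 log₁₀(93.94) = -4.93.

-4.93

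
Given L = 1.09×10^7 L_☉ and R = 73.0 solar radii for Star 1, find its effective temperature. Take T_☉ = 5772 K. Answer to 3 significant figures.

T/T_☉ = (L/L_☉)^(1/4) / (R/R_☉)^(1/2)
T = 5772 × (1.09×10^7)^(1/4) / √(73.0) = 5772 × 57.46 / 8.544 = 3.882×10^4 K.

3.88×10^4 K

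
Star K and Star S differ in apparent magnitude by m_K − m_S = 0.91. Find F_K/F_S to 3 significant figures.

0.433

F_K/F_S = 10^(−(m_K − m_S)/2.5) = 10^(-0.91/2.5) = 10^-0.364 = 0.4325.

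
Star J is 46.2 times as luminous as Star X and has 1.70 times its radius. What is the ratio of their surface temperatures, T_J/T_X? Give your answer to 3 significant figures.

2.00

L ∝ R²T⁴ gives T ∝ (L/R²)^(1/4), so
T_J/T_X = (46.2 / 1.70²)^(1/4) = (15.99)^(1/4) = 2.000.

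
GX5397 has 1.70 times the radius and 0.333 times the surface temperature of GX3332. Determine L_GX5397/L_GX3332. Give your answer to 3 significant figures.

0.0355

From the Stefan–Boltzmann law, L ∝ R²T⁴, so
L_GX5397/L_GX3332 = (R_GX5397/R_GX3332)² (T_GX5397/T_GX3332)⁴ = (1.70)² × (0.333)⁴ = 2.890 × 0.01230 = 0.03554.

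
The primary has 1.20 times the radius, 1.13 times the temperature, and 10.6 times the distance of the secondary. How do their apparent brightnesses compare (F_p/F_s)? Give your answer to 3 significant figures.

L_p/L_s = (R_p/R_s)²(T_p/T_s)⁴ = (1.20)² × (1.13)⁴ = 2.348.
F_p/F_s = (L_p/L_s)/(d_p/d_s)² = 2.348 / (10.6)² = 0.02090.

0.0209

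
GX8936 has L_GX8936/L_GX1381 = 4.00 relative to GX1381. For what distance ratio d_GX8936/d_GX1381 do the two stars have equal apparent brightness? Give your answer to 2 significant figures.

2.0

Equal flux requires L_GX8936/d_GX8936² = L_GX1381/d_GX1381², so d_GX8936/d_GX1381 = √(L_GX8936/L_GX1381)
= √(4.00) = 2.000.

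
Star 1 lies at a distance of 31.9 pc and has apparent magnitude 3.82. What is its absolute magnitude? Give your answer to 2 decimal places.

M = m − 5 log₁₀(d/10 pc) = 3.82 − 5 log₁₀(31.9/10)
  = 3.82 − 5 × 0.504 = 3.82 − 2.52 = 1.30.

1.30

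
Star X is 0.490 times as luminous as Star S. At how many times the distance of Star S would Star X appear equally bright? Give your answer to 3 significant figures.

0.700

Equal flux requires L_X/d_X² = L_S/d_S², so d_X/d_S = √(L_X/L_S)
= √(0.490) = 0.7000.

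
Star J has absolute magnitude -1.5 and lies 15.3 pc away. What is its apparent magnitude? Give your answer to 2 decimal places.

-0.58

m = M + 5 log₁₀(d/10 pc) = -1.5 + 5 log₁₀(15.3/10)
  = -1.5 + 5 × 0.185 = -1.5 + 0.92 = -0.58.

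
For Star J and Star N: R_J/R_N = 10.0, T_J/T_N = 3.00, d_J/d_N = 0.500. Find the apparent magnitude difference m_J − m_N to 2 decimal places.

-11.28

L_J/L_N = (10.0)²(3.00)⁴ = 8100.
F_J/F_N = (L_J/L_N)/(d_J/d_N)² = 8100/0.2500 = 3.240×10^4.
m_J − m_N = −2.5 log₁₀(3.240×10^4) = -11.28.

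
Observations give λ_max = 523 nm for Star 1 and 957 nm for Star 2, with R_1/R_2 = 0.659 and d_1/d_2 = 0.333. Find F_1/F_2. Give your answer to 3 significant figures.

43.9

Wien's law: T_1/T_2 = λ_2/λ_1 = 957/523 = 1.830.
L_1/L_2 = (R_1/R_2)²(T_1/T_2)⁴ = (0.659)²(1.830)⁴ = 4.869.
F_1/F_2 = (L_1/L_2)/(d_1/d_2)² = 4.869/(0.333)² = 43.91.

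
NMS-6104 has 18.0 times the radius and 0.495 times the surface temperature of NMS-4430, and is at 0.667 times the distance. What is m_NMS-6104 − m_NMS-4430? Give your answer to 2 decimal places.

L_NMS-6104/L_NMS-4430 = (18.0)²(0.495)⁴ = 19.45.
F_NMS-6104/F_NMS-4430 = (L_NMS-6104/L_NMS-4430)/(d_NMS-6104/d_NMS-4430)² = 19.45/0.4449 = 43.72.
m_NMS-6104 − m_NMS-4430 = −2.5 log₁₀(43.72) = -4.10.

-4.10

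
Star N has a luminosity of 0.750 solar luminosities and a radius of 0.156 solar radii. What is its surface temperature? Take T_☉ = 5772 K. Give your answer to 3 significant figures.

T/T_☉ = (L/L_☉)^(1/4) / (R/R_☉)^(1/2)
T = 5772 × (0.750)^(1/4) / √(0.156) = 5772 × 0.9306 / 0.3950 = 1.360×10^4 K.

1.36×10^4 K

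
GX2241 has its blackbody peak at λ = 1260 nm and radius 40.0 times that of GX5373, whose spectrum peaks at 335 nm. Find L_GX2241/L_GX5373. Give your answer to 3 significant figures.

7.99

Wien's law gives T ∝ 1/λ_max, so T_GX2241/T_GX5373 = λ_GX5373/λ_GX2241 = 335/1260 = 0.2659.
Then L ∝ R²T⁴ gives L_GX2241/L_GX5373 = (40.0)² × (0.2659)⁴ = 1600 × 0.004997 = 7.995.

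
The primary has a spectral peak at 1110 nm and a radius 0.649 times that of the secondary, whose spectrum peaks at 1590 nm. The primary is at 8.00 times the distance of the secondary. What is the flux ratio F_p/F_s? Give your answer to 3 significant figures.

Wien's law: T_p/T_s = λ_s/λ_p = 1590/1110 = 1.432.
L_p/L_s = (R_p/R_s)²(T_p/T_s)⁴ = (0.649)²(1.432)⁴ = 1.773.
F_p/F_s = (L_p/L_s)/(d_p/d_s)² = 1.773/(8.00)² = 0.02771.

0.0277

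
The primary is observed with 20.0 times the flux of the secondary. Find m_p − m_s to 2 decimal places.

m_p − m_s = −2.5 log₁₀(F_p/F_s) = −2.5 log₁₀(20.0) = −2.5 × (1.301) = -3.253.

-3.25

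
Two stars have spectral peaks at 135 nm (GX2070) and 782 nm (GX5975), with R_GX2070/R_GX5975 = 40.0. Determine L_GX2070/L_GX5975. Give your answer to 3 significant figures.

Wien's law gives T ∝ 1/λ_max, so T_GX2070/T_GX5975 = λ_GX5975/λ_GX2070 = 782/135 = 5.793.
Then L ∝ R²T⁴ gives L_GX2070/L_GX5975 = (40.0)² × (5.793)⁴ = 1600 × 1126 = 1.801×10^6.

1.80×10^6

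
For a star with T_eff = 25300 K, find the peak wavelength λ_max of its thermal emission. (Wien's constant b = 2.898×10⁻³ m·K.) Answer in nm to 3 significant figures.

115 nm

λ_max = b/T = 2.898×10⁻³ / 25300 = 1.15×10^-7 m = 114.5 nm.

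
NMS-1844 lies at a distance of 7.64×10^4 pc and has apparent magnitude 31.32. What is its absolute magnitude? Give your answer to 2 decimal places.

M = m − 5 log₁₀(d/10 pc) = 31.32 − 5 log₁₀(7.64×10^4/10)
  = 31.32 − 5 × 3.883 = 31.32 − 19.42 = 11.90.

11.90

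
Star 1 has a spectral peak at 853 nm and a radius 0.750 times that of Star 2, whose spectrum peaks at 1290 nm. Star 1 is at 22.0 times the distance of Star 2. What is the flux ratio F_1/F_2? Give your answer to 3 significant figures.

Wien's law: T_1/T_2 = λ_2/λ_1 = 1290/853 = 1.512.
L_1/L_2 = (R_1/R_2)²(T_1/T_2)⁴ = (0.750)²(1.512)⁴ = 2.942.
F_1/F_2 = (L_1/L_2)/(d_1/d_2)² = 2.942/(22.0)² = 0.006079.

0.00608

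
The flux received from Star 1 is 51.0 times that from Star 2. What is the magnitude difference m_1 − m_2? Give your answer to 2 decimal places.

-4.27

m_1 − m_2 = −2.5 log₁₀(F_1/F_2) = −2.5 log₁₀(51.0) = −2.5 × (1.708) = -4.269.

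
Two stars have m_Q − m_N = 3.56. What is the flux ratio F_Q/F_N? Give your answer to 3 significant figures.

0.0377

F_Q/F_N = 10^(−(m_Q − m_N)/2.5) = 10^(-3.56/2.5) = 10^-1.424 = 0.03767.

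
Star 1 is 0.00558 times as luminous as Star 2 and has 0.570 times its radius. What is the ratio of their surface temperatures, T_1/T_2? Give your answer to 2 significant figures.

L ∝ R²T⁴ gives T ∝ (L/R²)^(1/4), so
T_1/T_2 = (0.00558 / 0.570²)^(1/4) = (0.01717)^(1/4) = 0.3620.

0.36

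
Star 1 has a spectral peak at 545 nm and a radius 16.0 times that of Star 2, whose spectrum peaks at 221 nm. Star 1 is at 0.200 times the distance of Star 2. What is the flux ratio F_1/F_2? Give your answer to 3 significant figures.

Wien's law: T_1/T_2 = λ_2/λ_1 = 221/545 = 0.4055.
L_1/L_2 = (R_1/R_2)²(T_1/T_2)⁴ = (16.0)²(0.4055)⁴ = 6.922.
F_1/F_2 = (L_1/L_2)/(d_1/d_2)² = 6.922/(0.200)² = 173.0.

173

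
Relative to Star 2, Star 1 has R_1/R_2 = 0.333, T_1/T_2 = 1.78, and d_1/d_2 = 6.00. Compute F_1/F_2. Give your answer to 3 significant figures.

L_1/L_2 = (R_1/R_2)²(T_1/T_2)⁴ = (0.333)² × (1.78)⁴ = 1.113.
F_1/F_2 = (L_1/L_2)/(d_1/d_2)² = 1.113 / (6.00)² = 0.03092.

0.0309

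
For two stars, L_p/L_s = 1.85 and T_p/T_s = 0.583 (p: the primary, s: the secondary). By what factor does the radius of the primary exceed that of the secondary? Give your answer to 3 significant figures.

4.00

L ∝ R²T⁴ gives R ∝ √L / T², so
R_p/R_s = √(1.85) / (0.583)² = 1.360 / 0.3399 = 4.002.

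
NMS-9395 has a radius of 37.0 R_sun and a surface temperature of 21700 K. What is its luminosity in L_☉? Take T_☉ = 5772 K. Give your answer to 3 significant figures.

2.73×10^5 L_☉

L/L_☉ = (R/R_☉)² (T/T_☉)⁴ = (37.0)² × (21700/5772)⁴
       = 1369 × (3.760)⁴ = 1369 × 199.8 = 2.735×10^5.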